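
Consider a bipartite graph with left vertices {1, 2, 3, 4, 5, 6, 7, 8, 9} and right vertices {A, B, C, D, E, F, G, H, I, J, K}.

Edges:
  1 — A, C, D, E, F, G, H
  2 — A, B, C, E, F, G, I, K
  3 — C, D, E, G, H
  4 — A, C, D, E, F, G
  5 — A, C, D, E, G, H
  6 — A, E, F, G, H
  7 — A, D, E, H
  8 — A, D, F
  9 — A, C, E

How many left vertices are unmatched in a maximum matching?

One maximum matching: 1-G, 2-K, 3-H, 4-A, 5-C, 6-E, 7-D, 8-F.
The set {1, 3, 4, 5, 6, 7, 8, 9} has only 7 neighbours ({A, C, D, E, F, G, H}), so by Hall's theorem at most 8 of the 9 left vertices can be matched.
That matches 8 of the 9, leaving 1 unmatched; no matching can do better.

1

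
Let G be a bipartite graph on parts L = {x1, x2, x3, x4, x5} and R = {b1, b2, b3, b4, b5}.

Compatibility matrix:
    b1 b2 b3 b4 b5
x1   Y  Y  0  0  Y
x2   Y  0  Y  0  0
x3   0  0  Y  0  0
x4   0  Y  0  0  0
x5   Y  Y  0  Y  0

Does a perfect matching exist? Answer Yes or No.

Yes

For example, pair x1→b5, x2→b1, x3→b3, x4→b2, x5→b4.
Every left vertex is matched, so this is a perfect matching.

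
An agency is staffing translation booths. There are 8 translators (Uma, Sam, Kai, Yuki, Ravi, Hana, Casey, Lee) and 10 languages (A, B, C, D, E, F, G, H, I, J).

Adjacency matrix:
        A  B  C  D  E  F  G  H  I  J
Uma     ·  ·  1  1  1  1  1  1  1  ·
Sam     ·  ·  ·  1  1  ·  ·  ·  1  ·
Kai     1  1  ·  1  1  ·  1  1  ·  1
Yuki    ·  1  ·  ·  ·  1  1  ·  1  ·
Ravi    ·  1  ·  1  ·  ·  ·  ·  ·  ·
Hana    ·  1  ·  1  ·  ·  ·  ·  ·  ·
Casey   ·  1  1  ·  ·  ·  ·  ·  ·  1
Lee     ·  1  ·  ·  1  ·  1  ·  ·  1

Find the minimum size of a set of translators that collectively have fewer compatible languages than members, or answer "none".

A matching saturating every translator exists, for instance Uma→G, Sam→I, Kai→J, Yuki→F, Ravi→D, Hana→B, Casey→C, Lee→E.
By Hall's marriage theorem, this means |N(S)| ≥ |S| for every subset S, so no violating subset exists.

none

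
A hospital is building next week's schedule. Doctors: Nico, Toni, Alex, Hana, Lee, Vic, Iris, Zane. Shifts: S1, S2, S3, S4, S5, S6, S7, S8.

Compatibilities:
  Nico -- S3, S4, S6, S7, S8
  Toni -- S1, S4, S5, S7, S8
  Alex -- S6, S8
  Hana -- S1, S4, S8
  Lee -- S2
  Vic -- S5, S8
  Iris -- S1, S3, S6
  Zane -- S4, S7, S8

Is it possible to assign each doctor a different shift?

A valid assignment of size 8: Nico-S6, Toni-S7, Alex-S8, Hana-S1, Lee-S2, Vic-S5, Iris-S3, Zane-S4.
Every doctor is matched, so this is a perfect matching.

Yes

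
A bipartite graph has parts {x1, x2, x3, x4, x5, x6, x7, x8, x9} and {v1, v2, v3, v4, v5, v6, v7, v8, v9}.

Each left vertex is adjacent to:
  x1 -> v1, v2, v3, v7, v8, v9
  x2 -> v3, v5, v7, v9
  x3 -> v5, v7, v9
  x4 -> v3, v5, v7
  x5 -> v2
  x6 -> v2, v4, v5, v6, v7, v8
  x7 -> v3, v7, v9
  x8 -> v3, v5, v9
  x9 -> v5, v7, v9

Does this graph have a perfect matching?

The set {x2, x3, x4, x7, x8, x9} has only 4 neighbours ({v3, v5, v7, v9}), so by Hall's theorem at most 7 of the 9 left vertices can be matched.
Hence no matching covers every left vertex.

No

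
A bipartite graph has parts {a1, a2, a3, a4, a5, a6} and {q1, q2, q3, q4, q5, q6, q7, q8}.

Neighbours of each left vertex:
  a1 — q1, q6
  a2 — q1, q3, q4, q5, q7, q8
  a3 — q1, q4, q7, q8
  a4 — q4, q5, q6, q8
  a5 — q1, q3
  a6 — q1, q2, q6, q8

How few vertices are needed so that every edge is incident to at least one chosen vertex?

6

A maximum matching has 6 edges (e.g. a1–q1, a2–q7, a3–q4, a4–q8, a5–q3, a6–q6).
By König's theorem the minimum vertex cover has the same size. One such cover is {a1, a2, a3, a4, a5, a6}.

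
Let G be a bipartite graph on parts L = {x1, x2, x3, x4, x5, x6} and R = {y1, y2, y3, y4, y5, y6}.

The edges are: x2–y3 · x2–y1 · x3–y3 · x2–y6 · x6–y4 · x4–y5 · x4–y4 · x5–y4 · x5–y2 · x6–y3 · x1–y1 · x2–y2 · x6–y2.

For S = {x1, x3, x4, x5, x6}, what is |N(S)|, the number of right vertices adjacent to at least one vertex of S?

5

The union of neighbours of {x1, x3, x4, x5, x6} is {y1, y2, y3, y4, y5}, which has 5 elements.
Since |N(S)| = 5 ≥ |S| = 5, Hall's condition holds for this subset.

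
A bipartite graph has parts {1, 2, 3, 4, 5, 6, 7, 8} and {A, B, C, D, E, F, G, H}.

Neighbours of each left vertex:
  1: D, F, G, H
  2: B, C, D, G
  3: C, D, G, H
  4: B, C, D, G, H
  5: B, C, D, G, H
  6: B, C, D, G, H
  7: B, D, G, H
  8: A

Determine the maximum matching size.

One maximum matching: 1–F, 2–C, 3–D, 4–B, 5–H, 6–G, 8–A.
The set {2, 3, 4, 5, 6, 7} has only 5 neighbours ({B, C, D, G, H}), so by Hall's theorem at most 7 of the 8 left vertices can be matched.

7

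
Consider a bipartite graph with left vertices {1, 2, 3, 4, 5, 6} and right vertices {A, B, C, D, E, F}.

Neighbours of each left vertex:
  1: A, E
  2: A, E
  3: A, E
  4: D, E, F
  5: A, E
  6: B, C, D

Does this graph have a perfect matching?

The set {1, 2, 3, 5} has only 2 neighbours ({A, E}), so by Hall's theorem at most 4 of the 6 left vertices can be matched.
Hence no matching covers every left vertex.

No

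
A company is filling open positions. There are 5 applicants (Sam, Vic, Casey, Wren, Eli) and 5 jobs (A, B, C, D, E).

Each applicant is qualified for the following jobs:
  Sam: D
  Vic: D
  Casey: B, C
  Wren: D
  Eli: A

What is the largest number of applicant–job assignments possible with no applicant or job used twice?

One maximum matching: Sam–D, Casey–B, Eli–A.
The set {Sam, Vic, Wren} has only 1 neighbour ({D}), so by Hall's theorem at most 3 of the 5 applicants can be matched.

3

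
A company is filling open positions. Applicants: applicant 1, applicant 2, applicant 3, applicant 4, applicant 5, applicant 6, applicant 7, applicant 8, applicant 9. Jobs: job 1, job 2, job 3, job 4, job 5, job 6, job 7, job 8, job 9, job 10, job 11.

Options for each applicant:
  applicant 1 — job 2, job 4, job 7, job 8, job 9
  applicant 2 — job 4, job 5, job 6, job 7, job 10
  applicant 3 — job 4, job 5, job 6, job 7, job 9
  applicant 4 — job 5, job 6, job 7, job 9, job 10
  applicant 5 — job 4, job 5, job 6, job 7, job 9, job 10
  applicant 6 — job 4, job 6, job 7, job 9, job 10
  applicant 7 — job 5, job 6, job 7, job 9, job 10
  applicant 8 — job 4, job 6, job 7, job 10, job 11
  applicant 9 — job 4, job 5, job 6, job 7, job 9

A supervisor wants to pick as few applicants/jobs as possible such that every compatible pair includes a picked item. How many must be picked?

8

A maximum matching has 8 edges (e.g. applicant 1–job 8, applicant 2–job 10, applicant 3–job 6, applicant 4–job 5, applicant 5–job 4, applicant 6–job 7, applicant 7–job 9, applicant 8–job 11).
By König's theorem the minimum vertex cover has the same size. One such cover is {applicant 1, applicant 8, job 4, job 5, job 6, job 7, job 9, job 10}.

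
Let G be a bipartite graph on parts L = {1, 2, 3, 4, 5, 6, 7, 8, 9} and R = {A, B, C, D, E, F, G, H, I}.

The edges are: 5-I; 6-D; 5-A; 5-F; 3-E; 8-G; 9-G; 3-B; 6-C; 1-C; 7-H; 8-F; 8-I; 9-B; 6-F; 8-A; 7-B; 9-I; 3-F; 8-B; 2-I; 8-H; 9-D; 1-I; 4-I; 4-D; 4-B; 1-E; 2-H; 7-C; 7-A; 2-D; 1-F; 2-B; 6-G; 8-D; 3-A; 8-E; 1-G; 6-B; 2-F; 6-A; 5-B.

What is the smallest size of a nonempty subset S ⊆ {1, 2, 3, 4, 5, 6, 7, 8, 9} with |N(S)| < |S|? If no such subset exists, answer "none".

A matching saturating every left vertex exists, for instance 1→G, 2→H, 3→E, 4→D, 5→I, 6→F, 7→C, 8→A, 9→B.
By Hall's marriage theorem, this means |N(S)| ≥ |S| for every subset S, so no violating subset exists.

none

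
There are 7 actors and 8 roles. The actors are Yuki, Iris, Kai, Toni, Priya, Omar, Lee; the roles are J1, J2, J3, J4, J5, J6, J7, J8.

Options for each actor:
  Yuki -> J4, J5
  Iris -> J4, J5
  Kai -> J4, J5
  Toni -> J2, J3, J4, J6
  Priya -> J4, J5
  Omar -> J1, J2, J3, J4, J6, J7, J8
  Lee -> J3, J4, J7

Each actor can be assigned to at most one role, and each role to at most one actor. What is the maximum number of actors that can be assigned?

5

A valid assignment of size 5: Yuki-J4, Iris-J5, Toni-J6, Omar-J2, Lee-J3.
The set {Yuki, Iris, Kai, Priya} has only 2 neighbours ({J4, J5}), so by Hall's theorem at most 5 of the 7 actors can be matched.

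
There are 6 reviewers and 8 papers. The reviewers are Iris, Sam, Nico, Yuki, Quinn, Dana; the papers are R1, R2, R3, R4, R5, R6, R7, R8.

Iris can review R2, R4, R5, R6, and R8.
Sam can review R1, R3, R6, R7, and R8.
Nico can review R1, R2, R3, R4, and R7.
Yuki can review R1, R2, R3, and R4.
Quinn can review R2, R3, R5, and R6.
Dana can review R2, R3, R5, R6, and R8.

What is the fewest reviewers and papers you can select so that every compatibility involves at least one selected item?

6

The 6 edges Iris–R2, Sam–R1, Nico–R4, Yuki–R3, Quinn–R5, Dana–R6 form a matching, so any vertex cover needs at least 6 vertices (one per matched edge).
Conversely {Iris, Sam, Nico, Yuki, Quinn, Dana} meets every edge and has exactly 6 vertices, so 6 is optimal.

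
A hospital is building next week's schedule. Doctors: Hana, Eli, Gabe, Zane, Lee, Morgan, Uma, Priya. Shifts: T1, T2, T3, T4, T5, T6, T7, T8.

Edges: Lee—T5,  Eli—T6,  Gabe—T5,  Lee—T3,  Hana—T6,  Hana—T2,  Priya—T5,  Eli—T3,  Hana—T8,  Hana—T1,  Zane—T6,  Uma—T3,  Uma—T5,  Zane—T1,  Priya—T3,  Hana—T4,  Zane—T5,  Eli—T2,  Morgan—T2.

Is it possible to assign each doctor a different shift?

The set {Gabe, Lee, Uma, Priya} has only 2 neighbours ({T3, T5}), so by Hall's theorem at most 6 of the 8 doctors can be matched.
Hence no matching covers every doctor.

No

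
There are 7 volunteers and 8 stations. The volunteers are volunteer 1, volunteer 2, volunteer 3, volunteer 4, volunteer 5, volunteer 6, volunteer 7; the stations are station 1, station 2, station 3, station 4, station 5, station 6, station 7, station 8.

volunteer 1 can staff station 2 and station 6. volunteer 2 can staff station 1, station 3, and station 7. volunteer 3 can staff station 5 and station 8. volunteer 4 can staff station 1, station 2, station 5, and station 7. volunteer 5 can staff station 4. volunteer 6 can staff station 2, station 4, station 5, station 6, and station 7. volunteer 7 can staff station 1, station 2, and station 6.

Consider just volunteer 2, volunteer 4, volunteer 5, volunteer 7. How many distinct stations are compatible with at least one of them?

7

The union of neighbours of {volunteer 2, volunteer 4, volunteer 5, volunteer 7} is {station 1, station 2, station 3, station 4, station 5, station 6, station 7}, which has 7 elements.
Since |N(S)| = 7 ≥ |S| = 4, Hall's condition holds for this subset.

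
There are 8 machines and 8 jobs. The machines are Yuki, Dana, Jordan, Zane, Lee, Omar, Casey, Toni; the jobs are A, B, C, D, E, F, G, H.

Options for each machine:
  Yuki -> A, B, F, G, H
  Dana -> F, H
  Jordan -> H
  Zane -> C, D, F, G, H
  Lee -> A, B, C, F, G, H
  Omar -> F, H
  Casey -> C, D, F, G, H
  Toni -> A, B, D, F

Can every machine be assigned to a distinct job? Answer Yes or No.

No

The set {Dana, Jordan, Omar} has only 2 neighbours ({F, H}), so by Hall's theorem at most 7 of the 8 machines can be matched.
Hence no matching covers every machine.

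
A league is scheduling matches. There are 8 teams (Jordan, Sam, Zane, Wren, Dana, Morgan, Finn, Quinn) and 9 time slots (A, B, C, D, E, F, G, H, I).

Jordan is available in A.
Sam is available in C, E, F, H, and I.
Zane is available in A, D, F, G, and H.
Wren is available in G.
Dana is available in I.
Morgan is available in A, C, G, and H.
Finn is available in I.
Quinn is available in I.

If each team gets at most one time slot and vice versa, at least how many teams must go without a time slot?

One maximum matching: Jordan→A, Sam→E, Zane→H, Wren→G, Dana→I, Morgan→C.
The set {Dana, Finn, Quinn} has only 1 neighbour ({I}), so by Hall's theorem at most 6 of the 8 teams can be matched.
That matches 6 of the 8, leaving 2 unmatched; no matching can do better.

2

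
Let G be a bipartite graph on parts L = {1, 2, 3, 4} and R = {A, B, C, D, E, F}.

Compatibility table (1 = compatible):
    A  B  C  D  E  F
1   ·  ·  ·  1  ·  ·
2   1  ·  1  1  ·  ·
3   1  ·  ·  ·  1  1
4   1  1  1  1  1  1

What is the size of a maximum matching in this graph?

4

A valid assignment of size 4: 1→D, 2→C, 3→E, 4→A.
All 4 left vertices are matched, so no larger matching exists.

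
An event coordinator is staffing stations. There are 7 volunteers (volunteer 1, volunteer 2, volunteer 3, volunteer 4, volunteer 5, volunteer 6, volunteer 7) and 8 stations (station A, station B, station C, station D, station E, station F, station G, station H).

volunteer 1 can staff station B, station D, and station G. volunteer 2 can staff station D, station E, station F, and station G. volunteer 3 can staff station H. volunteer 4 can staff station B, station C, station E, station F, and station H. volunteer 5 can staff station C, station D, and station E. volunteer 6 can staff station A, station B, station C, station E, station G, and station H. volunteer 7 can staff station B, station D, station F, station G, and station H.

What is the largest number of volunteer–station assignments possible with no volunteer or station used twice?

A valid assignment of size 7: volunteer 1–station B, volunteer 2–station E, volunteer 3–station H, volunteer 4–station C, volunteer 5–station D, volunteer 6–station G, volunteer 7–station F.
This saturates every volunteer, so 7 is the maximum.

7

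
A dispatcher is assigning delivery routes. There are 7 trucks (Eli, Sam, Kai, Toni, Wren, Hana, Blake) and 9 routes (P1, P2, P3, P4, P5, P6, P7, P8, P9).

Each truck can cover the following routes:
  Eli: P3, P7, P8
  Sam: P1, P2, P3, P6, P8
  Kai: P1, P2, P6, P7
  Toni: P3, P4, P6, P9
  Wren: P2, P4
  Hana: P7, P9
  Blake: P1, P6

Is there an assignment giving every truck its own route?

Yes

For example, pair Eli–P8, Sam–P3, Kai–P7, Toni–P6, Wren–P4, Hana–P9, Blake–P1.
All 7 trucks are covered.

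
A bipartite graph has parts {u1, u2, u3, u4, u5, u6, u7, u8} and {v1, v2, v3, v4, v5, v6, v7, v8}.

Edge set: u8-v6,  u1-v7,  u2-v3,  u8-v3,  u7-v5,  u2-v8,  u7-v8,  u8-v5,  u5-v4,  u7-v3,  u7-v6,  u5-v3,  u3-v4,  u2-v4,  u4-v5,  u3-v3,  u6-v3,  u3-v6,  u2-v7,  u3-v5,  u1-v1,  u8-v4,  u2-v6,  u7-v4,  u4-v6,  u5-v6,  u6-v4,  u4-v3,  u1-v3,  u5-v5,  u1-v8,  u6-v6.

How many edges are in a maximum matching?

7

For example, pair u1-v1, u2-v7, u3-v5, u4-v3, u5-v4, u6-v6, u7-v8.
The set {u3, u4, u5, u6, u8} has only 4 neighbours ({v3, v4, v5, v6}), so by Hall's theorem at most 7 of the 8 left vertices can be matched.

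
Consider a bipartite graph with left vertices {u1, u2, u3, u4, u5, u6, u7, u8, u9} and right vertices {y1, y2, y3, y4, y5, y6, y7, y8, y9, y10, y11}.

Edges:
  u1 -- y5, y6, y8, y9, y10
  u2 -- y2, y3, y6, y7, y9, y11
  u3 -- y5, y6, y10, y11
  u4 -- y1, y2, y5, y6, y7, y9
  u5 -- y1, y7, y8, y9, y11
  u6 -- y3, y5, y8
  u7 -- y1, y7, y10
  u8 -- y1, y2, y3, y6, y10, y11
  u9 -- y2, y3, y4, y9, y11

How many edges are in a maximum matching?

9

For example, pair u1–y10, u2–y11, u3–y5, u4–y7, u5–y9, u6–y3, u7–y1, u8–y6, u9–y4.
This saturates every left vertex, so 9 is the maximum.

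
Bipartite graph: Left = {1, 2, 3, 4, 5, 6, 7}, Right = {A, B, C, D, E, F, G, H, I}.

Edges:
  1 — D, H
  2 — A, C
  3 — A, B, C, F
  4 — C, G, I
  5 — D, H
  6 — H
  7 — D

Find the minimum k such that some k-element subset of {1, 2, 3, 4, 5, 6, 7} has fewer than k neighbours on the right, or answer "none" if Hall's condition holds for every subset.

3

Take S = {1, 5, 6}. Its neighbourhood is {D, H}, so |N(S)| = 2 < |S| = 3.
Every subset of size less than 3 has at least as many neighbours as members, so 3 is the minimum.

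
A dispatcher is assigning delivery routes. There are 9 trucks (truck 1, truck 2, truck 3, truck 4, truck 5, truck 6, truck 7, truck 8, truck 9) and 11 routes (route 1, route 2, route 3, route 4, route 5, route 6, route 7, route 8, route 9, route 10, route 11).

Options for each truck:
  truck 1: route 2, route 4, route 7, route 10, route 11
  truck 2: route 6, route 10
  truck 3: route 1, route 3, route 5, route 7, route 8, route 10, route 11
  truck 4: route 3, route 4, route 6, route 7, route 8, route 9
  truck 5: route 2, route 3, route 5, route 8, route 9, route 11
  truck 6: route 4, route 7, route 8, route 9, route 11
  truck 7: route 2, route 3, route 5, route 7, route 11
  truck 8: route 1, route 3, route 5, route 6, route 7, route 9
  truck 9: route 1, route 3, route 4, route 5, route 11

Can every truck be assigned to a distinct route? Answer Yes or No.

Yes

A valid assignment of size 9: truck 1-route 2, truck 2-route 10, truck 3-route 8, truck 4-route 7, truck 5-route 3, truck 6-route 9, truck 7-route 11, truck 8-route 1, truck 9-route 4.
Every truck is matched, so this matching saturates all of them.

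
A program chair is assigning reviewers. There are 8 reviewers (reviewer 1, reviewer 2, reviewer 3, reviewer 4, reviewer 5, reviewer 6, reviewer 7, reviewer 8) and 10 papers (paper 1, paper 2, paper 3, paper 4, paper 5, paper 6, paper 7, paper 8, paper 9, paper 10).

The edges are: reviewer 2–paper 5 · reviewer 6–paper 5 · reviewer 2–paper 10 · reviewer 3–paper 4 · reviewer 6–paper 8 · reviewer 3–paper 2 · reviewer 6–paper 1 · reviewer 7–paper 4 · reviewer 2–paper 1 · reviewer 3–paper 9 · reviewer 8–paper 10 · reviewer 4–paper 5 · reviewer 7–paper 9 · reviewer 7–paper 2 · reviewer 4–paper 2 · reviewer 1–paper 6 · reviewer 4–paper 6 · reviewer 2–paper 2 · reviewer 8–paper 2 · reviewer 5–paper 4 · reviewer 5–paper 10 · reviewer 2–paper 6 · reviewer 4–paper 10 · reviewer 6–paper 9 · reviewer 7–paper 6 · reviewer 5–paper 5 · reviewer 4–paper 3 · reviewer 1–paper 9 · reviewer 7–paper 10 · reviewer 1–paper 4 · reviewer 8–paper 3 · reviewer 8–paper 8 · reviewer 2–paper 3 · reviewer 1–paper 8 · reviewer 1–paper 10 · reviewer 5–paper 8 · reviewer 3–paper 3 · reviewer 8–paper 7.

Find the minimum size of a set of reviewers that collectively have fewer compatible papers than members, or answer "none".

none

A matching saturating every reviewer exists, for instance reviewer 1→paper 9, reviewer 2→paper 5, reviewer 3→paper 4, reviewer 4→paper 10, reviewer 5→paper 8, reviewer 6→paper 1, reviewer 7→paper 6, reviewer 8→paper 2.
By Hall's marriage theorem, this means |N(S)| ≥ |S| for every subset S, so no violating subset exists.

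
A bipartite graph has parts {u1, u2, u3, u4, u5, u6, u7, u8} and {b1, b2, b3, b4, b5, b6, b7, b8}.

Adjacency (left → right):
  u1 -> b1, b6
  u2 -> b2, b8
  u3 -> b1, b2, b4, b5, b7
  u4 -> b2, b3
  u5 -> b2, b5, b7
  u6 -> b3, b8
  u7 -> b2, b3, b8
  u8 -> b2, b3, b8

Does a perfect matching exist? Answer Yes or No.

The set {u2, u4, u6, u7, u8} has only 3 neighbours ({b2, b3, b8}), so by Hall's theorem at most 6 of the 8 left vertices can be matched.
Hence no matching covers every left vertex.

No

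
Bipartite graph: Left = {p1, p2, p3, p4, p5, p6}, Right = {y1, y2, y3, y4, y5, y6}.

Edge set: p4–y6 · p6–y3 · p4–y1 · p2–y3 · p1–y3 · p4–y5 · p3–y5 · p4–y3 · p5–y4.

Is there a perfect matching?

No

The set {p1, p2, p6} has only 1 neighbour ({y3}), so by Hall's theorem at most 4 of the 6 left vertices can be matched.
Hence no matching covers every left vertex.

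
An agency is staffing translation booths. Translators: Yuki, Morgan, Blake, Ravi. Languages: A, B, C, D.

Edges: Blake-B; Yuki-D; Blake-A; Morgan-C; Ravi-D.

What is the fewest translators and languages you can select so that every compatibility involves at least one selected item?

3

The 3 edges Yuki–D, Morgan–C, Blake–B form a matching, so any vertex cover needs at least 3 vertices (one per matched edge).
Conversely {Morgan, Blake, D} meets every edge and has exactly 3 vertices, so 3 is optimal.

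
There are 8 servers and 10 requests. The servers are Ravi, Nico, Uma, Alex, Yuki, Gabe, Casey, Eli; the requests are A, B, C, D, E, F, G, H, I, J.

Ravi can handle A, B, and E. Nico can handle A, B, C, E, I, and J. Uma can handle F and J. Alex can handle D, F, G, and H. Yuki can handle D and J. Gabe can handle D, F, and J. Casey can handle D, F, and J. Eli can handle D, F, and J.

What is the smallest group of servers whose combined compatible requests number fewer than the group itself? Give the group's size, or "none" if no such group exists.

4

Take S = {Uma, Yuki, Gabe, Casey}. Its neighbourhood is {D, F, J}, so |N(S)| = 3 < |S| = 4.
Every subset of size less than 4 has at least as many neighbours as members, so 4 is the minimum.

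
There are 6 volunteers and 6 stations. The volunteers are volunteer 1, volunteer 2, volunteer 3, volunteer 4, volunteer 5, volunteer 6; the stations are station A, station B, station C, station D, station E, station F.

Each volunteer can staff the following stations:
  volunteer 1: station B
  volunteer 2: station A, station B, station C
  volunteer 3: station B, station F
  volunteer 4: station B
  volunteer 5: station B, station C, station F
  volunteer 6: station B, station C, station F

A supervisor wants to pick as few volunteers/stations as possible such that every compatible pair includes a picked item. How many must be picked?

The 4 edges volunteer 1–station B, volunteer 2–station A, volunteer 3–station F, volunteer 5–station C form a matching, so any vertex cover needs at least 4 vertices (one per matched edge).
Conversely {volunteer 2, station B, station C, station F} meets every edge and has exactly 4 vertices, so 4 is optimal.

4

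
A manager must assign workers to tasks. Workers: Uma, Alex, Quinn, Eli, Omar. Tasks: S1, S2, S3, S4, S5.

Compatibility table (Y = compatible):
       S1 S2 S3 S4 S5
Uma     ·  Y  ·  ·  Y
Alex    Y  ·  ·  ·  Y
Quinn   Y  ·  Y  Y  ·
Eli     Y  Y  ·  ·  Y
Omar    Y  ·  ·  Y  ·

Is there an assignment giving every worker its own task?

For example, pair Uma→S5, Alex→S1, Quinn→S3, Eli→S2, Omar→S4.
All 5 workers are covered.

Yes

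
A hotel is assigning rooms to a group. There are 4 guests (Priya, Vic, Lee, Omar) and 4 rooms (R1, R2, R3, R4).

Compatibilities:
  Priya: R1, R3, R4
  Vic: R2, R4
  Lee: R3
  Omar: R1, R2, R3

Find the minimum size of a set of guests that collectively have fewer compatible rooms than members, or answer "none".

none

A matching saturating every guest exists, for instance Priya→R1, Vic→R4, Lee→R3, Omar→R2.
By Hall's marriage theorem, this means |N(S)| ≥ |S| for every subset S, so no violating subset exists.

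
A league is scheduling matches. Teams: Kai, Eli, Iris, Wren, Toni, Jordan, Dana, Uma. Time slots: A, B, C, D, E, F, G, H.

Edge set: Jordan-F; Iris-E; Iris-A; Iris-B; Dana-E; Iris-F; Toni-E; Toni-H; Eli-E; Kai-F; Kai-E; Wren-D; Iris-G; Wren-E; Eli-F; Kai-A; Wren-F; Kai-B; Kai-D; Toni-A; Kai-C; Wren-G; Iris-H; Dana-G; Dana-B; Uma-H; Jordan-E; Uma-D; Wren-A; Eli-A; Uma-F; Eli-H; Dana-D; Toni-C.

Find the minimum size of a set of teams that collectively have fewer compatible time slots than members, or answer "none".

none

A matching saturating every team exists, for instance Kai→B, Eli→H, Iris→A, Wren→G, Toni→C, Jordan→E, Dana→D, Uma→F.
By Hall's marriage theorem, this means |N(S)| ≥ |S| for every subset S, so no violating subset exists.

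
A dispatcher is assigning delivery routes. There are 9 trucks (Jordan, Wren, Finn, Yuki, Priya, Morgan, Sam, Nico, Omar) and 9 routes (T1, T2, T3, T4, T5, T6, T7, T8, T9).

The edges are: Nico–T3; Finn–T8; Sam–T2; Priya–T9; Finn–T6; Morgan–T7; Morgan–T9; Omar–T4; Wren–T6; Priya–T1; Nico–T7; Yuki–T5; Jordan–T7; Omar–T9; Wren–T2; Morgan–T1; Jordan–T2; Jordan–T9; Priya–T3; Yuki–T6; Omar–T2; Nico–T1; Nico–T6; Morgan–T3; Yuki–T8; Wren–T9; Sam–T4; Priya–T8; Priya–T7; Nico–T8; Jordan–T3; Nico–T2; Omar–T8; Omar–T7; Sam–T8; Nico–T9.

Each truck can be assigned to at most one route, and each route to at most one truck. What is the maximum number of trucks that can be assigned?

9

A valid assignment of size 9: Jordan–T9, Wren–T2, Finn–T6, Yuki–T5, Priya–T8, Morgan–T1, Sam–T4, Nico–T3, Omar–T7.
All 9 trucks are matched, so no larger matching exists.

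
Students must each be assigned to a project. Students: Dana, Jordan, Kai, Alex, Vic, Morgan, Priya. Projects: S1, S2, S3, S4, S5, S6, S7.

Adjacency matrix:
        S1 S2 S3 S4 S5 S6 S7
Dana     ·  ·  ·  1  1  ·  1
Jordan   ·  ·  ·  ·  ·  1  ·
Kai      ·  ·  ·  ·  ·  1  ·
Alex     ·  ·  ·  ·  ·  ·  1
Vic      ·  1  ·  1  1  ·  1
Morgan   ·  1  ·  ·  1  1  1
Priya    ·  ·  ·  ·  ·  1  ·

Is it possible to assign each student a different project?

The set {Jordan, Kai, Priya} has only 1 neighbour ({S6}), so by Hall's theorem at most 5 of the 7 students can be matched.
Hence no matching covers every student.

No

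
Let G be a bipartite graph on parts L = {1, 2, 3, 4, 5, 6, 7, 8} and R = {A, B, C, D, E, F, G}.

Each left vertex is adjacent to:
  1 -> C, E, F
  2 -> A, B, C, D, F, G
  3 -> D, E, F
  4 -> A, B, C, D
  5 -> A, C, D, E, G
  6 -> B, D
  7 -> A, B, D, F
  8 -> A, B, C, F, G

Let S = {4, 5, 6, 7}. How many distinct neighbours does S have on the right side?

7

The union of neighbours of {4, 5, 6, 7} is {A, B, C, D, E, F, G}, which has 7 elements.
Since |N(S)| = 7 ≥ |S| = 4, Hall's condition holds for this subset.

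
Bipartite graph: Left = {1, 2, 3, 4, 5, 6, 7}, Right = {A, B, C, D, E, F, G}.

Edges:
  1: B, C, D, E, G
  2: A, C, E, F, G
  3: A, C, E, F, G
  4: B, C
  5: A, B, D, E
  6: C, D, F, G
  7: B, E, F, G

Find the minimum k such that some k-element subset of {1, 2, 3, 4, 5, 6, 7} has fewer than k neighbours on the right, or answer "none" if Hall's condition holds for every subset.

none

A matching saturating every left vertex exists, for instance 1→G, 2→F, 3→A, 4→C, 5→E, 6→D, 7→B.
By Hall's marriage theorem, this means |N(S)| ≥ |S| for every subset S, so no violating subset exists.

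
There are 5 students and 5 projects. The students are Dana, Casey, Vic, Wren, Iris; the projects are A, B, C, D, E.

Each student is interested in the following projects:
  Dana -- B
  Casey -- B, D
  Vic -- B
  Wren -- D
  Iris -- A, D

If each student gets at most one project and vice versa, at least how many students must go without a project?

A valid assignment of size 3: Dana→B, Casey→D, Iris→A.
The set {Dana, Casey, Vic, Wren} has only 2 neighbours ({B, D}), so by Hall's theorem at most 3 of the 5 students can be matched.
That matches 3 of the 5, leaving 2 unmatched; no matching can do better.

2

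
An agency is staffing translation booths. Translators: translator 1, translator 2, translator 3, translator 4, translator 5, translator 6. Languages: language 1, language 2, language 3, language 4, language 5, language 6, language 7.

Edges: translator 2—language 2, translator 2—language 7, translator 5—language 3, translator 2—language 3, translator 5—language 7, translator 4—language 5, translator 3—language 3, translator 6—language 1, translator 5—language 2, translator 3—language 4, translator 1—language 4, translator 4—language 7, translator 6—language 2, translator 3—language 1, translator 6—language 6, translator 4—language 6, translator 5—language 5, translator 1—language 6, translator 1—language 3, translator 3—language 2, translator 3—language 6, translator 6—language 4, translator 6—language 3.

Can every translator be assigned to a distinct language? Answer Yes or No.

For example, pair translator 1–language 4, translator 2–language 3, translator 3–language 6, translator 4–language 7, translator 5–language 5, translator 6–language 2.
Every translator is matched, so this matching saturates all of them.

Yes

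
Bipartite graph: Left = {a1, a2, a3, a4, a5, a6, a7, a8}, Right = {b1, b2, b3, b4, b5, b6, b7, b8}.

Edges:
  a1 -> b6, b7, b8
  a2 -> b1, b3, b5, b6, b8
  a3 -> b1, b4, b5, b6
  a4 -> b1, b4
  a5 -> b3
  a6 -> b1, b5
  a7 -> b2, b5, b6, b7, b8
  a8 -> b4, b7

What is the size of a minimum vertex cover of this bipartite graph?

{a1, a2, a3, a4, a5, a6, a7, a8} is a vertex cover of size 8: every edge has an endpoint in this set.
No smaller cover exists because a1–b8, a2–b1, a3–b6, a4–b4, a5–b3, a6–b5, a7–b2, a8–b7 is a matching of size 8, and a cover must include an endpoint of each of these disjoint edges (König's theorem).

8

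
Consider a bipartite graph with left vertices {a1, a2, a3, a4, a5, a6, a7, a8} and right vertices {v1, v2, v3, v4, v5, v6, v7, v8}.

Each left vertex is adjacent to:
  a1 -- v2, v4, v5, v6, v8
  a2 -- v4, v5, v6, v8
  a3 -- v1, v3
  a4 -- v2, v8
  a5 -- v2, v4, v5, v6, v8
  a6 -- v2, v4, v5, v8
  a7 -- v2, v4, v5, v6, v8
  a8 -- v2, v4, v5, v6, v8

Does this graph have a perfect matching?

No

The set {a1, a2, a4, a5, a6, a7, a8} has only 5 neighbours ({v2, v4, v5, v6, v8}), so by Hall's theorem at most 6 of the 8 left vertices can be matched.
Hence no matching covers every left vertex.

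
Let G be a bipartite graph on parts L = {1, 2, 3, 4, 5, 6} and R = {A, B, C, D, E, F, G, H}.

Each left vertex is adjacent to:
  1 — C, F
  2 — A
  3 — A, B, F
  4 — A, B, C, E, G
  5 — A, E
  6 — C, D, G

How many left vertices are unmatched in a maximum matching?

A valid assignment of size 6: 1–C, 2–A, 3–F, 4–B, 5–E, 6–G.
All 6 left vertices are matched, so no larger matching exists.
That matches 6 of the 6, leaving 0 unmatched; no matching can do better.

0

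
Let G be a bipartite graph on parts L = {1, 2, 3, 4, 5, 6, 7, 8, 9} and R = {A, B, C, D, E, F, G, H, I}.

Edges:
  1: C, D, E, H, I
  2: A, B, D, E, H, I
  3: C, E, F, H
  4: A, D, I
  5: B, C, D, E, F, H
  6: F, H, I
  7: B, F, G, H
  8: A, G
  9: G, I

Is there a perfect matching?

Yes

For example, pair 1-D, 2-E, 3-C, 4-I, 5-H, 6-F, 7-B, 8-A, 9-G.
Every left vertex is matched, so this is a perfect matching.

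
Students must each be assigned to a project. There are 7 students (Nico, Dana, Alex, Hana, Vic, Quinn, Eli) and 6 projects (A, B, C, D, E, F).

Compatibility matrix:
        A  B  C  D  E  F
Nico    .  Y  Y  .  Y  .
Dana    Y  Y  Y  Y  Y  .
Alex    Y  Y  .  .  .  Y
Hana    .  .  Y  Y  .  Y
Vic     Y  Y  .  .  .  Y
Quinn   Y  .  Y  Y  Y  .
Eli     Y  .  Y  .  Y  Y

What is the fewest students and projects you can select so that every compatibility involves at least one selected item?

6

{A, B, C, D, E, F} is a vertex cover of size 6: every edge has an endpoint in this set.
No smaller cover exists because Nico–B, Dana–D, Alex–A, Hana–C, Vic–F, Quinn–E is a matching of size 6, and a cover must include an endpoint of each of these disjoint edges (König's theorem).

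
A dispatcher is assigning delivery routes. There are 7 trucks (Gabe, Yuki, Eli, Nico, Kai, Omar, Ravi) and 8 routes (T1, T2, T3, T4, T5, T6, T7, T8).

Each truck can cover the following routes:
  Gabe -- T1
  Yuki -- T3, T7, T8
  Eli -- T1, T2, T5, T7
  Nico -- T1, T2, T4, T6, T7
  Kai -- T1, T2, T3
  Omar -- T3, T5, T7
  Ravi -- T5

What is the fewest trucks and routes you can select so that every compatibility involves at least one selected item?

{Gabe, Yuki, Eli, Nico, Kai, Omar, Ravi} is a vertex cover of size 7: every edge has an endpoint in this set.
No smaller cover exists because Gabe–T1, Yuki–T8, Eli–T2, Nico–T4, Kai–T3, Omar–T7, Ravi–T5 is a matching of size 7, and a cover must include an endpoint of each of these disjoint edges (König's theorem).

7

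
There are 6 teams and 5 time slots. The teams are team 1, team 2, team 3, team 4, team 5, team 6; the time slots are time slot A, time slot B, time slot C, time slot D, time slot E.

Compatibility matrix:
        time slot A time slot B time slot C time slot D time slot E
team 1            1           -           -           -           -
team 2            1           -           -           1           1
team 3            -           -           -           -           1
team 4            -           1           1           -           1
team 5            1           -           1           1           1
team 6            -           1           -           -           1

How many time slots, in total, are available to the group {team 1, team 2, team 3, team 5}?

The union of neighbours of {team 1, team 2, team 3, team 5} is {time slot A, time slot C, time slot D, time slot E}, which has 4 elements.
Since |N(S)| = 4 ≥ |S| = 4, Hall's condition holds for this subset.

4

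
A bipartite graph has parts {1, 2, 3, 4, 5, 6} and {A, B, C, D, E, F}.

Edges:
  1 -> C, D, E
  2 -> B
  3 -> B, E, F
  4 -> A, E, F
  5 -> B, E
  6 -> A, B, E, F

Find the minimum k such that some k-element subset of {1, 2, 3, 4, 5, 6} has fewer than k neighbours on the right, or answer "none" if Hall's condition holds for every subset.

5

Take S = {2, 3, 4, 5, 6}. Its neighbourhood is {A, B, E, F}, so |N(S)| = 4 < |S| = 5.
Every subset of size less than 5 has at least as many neighbours as members, so 5 is the minimum.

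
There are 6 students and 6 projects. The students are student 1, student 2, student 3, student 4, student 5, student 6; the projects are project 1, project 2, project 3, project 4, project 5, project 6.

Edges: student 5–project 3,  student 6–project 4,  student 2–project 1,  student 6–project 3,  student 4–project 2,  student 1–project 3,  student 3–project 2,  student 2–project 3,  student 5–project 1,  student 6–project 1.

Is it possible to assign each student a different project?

No

The set {student 1, student 2, student 3, student 4, student 5} has only 3 neighbours ({project 1, project 2, project 3}), so by Hall's theorem at most 4 of the 6 students can be matched.
Hence no matching covers every student.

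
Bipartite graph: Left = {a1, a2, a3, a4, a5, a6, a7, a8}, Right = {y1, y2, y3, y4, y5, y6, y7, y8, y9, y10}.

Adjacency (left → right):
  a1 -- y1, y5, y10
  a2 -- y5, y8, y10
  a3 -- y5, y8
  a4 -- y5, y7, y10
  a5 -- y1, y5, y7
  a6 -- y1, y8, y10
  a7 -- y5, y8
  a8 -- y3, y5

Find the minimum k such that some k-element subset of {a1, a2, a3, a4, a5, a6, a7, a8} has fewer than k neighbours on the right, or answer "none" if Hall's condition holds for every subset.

Take S = {a1, a2, a3, a6, a7}. Its neighbourhood is {y1, y5, y8, y10}, so |N(S)| = 4 < |S| = 5.
Every subset of size less than 5 has at least as many neighbours as members, so 5 is the minimum.

5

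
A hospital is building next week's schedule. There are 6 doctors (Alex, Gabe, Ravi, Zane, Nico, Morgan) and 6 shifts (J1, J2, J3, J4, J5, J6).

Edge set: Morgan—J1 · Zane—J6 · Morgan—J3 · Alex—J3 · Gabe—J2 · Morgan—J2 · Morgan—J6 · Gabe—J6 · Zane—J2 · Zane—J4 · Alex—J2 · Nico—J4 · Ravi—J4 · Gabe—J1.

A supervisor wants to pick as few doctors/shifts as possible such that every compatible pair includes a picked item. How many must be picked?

A maximum matching has 5 edges (e.g. Alex–J2, Gabe–J1, Ravi–J4, Zane–J6, Morgan–J3).
By König's theorem the minimum vertex cover has the same size. One such cover is {Alex, Gabe, Zane, Morgan, J4}.

5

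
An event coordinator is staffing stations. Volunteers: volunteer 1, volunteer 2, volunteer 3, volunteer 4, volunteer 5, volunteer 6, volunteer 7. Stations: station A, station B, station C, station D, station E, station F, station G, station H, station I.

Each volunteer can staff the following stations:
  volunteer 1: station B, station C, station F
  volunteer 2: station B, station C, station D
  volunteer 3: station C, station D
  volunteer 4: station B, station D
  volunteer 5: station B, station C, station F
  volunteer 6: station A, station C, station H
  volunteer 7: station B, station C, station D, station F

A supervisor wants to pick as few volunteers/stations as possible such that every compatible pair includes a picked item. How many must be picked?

A maximum matching has 5 edges (e.g. volunteer 1–station F, volunteer 2–station D, volunteer 3–station C, volunteer 4–station B, volunteer 6–station A).
By König's theorem the minimum vertex cover has the same size. One such cover is {volunteer 6, station B, station C, station D, station F}.

5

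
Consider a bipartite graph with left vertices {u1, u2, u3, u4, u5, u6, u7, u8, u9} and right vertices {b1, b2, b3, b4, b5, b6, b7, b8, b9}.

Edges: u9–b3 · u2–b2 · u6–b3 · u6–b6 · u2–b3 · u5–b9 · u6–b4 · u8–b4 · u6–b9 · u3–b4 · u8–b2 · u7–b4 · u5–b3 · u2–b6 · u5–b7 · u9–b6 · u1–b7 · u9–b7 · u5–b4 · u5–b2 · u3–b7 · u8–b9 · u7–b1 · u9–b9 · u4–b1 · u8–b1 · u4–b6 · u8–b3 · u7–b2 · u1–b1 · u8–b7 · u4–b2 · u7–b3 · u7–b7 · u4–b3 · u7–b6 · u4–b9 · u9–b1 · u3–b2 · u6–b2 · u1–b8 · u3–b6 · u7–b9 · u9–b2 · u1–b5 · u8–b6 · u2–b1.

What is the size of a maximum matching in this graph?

8

A valid assignment of size 8: u1–b5, u2–b3, u3–b4, u4–b6, u5–b2, u6–b9, u7–b1, u8–b7.
The set {u2, u3, u4, u5, u6, u7, u8, u9} has only 7 neighbours ({b1, b2, b3, b4, b6, b7, b9}), so by Hall's theorem at most 8 of the 9 left vertices can be matched.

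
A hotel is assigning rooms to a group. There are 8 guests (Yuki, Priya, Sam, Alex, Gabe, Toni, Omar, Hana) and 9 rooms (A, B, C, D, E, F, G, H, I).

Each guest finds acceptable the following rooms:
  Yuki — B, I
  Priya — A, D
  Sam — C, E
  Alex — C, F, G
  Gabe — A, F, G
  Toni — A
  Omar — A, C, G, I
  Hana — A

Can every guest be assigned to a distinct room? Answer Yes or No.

No

The set {Toni, Hana} has only 1 neighbour ({A}), so by Hall's theorem at most 7 of the 8 guests can be matched.
Hence no matching covers every guest.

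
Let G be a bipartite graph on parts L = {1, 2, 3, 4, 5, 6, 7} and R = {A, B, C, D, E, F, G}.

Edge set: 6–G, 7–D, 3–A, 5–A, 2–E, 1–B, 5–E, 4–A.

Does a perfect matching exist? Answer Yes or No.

The set {2, 3, 4, 5} has only 2 neighbours ({A, E}), so by Hall's theorem at most 5 of the 7 left vertices can be matched.
Hence no matching covers every left vertex.

No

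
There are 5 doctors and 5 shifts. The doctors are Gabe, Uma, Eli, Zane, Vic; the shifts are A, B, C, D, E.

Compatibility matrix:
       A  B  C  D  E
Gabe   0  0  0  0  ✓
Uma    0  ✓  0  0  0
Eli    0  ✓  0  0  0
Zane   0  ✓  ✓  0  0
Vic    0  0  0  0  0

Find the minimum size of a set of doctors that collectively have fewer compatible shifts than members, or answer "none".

1

Take S = {Vic}. Its neighbourhood is {}, so |N(S)| = 0 < |S| = 1.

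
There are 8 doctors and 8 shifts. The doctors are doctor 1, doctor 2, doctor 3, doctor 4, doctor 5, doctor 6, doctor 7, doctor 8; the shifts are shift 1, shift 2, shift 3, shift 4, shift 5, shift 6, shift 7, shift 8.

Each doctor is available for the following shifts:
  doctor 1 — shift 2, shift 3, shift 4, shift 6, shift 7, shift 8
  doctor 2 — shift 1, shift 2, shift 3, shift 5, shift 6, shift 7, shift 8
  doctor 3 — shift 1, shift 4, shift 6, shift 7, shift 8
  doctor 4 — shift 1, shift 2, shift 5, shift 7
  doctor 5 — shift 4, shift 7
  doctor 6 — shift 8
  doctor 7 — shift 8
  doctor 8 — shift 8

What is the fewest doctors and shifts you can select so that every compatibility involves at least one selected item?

The 6 edges doctor 1–shift 6, doctor 2–shift 5, doctor 3–shift 7, doctor 4–shift 2, doctor 5–shift 4, doctor 6–shift 8 form a matching, so any vertex cover needs at least 6 vertices (one per matched edge).
Conversely {doctor 1, doctor 2, doctor 3, doctor 4, doctor 5, shift 8} meets every edge and has exactly 6 vertices, so 6 is optimal.

6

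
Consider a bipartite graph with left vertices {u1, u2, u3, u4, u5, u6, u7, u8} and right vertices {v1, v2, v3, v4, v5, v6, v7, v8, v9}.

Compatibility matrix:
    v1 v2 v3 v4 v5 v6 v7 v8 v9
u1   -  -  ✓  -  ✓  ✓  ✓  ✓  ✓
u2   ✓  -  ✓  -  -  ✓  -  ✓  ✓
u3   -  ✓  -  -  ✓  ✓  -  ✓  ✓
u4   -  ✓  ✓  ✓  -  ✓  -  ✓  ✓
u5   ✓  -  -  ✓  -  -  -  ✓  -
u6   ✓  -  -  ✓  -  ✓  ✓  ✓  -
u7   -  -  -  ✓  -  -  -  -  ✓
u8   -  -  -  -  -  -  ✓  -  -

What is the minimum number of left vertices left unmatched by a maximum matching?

One maximum matching: u1-v9, u2-v3, u3-v5, u4-v2, u5-v1, u6-v6, u7-v4, u8-v7.
This saturates every left vertex, so 8 is the maximum.
That matches 8 of the 8, leaving 0 unmatched; no matching can do better.

0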